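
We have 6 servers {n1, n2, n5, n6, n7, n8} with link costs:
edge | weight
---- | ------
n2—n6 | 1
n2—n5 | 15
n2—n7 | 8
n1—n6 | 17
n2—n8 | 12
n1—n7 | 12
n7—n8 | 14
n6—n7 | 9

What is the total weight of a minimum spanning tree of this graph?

48

Prim's algorithm from n6:
Step 1: cheapest edge leaving the tree is n2—n6 (1); add n2.
Step 2: cheapest edge leaving the tree is n2—n7 (8); add n7.
Step 3: cheapest edge leaving the tree is n1—n7 (12); add n1.
Step 4: cheapest edge leaving the tree is n2—n8 (12); add n8.
Step 5: cheapest edge leaving the tree is n2—n5 (15); add n5.
MST edges: n2—n6, n2—n7, n1—n7, n2—n8, n2—n5; total weight 1+8+12+12+15 = 48.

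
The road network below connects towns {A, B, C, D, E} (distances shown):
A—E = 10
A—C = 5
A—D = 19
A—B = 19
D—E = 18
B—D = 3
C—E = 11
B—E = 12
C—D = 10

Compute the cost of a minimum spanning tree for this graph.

28

Kruskal: consider edges lightest-first.
B—D (3): add — endpoints in different components.
A—C (5): add — endpoints in different components.
A—E (10): add — endpoints in different components.
C—D (10): add — endpoints in different components.
MST edges: B—D, A—C, A—E, C—D; total weight 3+5+10+10 = 28.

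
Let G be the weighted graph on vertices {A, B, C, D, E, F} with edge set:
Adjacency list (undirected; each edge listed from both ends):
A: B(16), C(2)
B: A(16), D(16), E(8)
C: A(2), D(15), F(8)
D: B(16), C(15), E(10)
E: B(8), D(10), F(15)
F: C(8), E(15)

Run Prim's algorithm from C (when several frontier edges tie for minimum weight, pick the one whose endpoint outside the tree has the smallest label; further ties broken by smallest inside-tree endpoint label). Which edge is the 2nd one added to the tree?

Prim's algorithm from C:
Step 1: frontier [A—C 2, C—F 8, C—D 15] → take A—C (2); add A.
Step 2: frontier [A—B 16, C—F 8, C—D 15] → take C—F (8); add F.
Step 3: frontier [A—B 16, C—D 15, E—F 15] → take C—D (15); add D.
Step 4: frontier [A—B 16, D—E 10, B—D 16, E—F 15] → take D—E (10); add E.
Step 5: frontier [A—B 16, B—D 16, B—E 8] → take B—E (8); add B.
The 2nd edge added is C—F.

C-F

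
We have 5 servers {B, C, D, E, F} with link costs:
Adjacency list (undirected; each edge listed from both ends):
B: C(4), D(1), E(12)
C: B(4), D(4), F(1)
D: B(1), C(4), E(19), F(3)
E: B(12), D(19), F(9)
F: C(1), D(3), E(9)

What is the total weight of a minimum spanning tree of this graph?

Prim, starting at B.
Step 1: cheapest edge leaving the tree is B D (1); add D.
Step 2: cheapest edge leaving the tree is D F (3); add F.
Step 3: cheapest edge leaving the tree is C F (1); add C.
Step 4: cheapest edge leaving the tree is E F (9); add E.
MST edges: B D, D F, C F, E F; total weight 1+3+1+9 = 14.

14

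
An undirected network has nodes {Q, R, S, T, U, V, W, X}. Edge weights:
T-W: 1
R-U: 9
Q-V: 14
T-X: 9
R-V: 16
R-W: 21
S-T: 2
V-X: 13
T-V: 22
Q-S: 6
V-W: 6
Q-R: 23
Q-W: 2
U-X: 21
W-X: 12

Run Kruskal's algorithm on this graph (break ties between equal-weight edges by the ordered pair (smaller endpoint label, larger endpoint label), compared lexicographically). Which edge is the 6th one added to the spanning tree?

Sort edges by weight, then run Kruskal:
T-W (1): add — endpoints in different components.
Q-W (2): add — endpoints in different components.
S-T (2): add — endpoints in different components.
Q-S (6): skip — S and Q already connected.
V-W (6): add — endpoints in different components.
R-U (9): add — endpoints in different components.
T-X (9): add — endpoints in different components.
W-X (12): skip — X and W already connected.
V-X (13): skip — V and X already connected.
Q-V (14): skip — V and Q already connected.
R-V (16): add — endpoints in different components.
The 6th edge added is T-X.

T-X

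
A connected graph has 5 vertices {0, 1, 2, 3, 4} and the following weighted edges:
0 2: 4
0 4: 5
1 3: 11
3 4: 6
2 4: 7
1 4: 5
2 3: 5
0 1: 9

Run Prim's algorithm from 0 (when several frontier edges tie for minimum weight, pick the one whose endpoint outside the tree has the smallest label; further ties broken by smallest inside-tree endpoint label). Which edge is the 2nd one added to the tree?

2-3

Prim's algorithm from 0:
Step 1: cheapest edge leaving the tree is 0 2 (4); add 2.
Step 2: cheapest edge leaving the tree is 2 3 (5); add 3.
Step 3: cheapest edge leaving the tree is 0 4 (5); add 4.
Step 4: cheapest edge leaving the tree is 1 4 (5); add 1.
The 2nd edge added is 2 3.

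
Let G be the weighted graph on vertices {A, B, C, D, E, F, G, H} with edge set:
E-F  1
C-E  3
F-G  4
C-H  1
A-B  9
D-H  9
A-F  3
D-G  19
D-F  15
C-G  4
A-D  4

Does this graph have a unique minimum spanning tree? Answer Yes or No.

No

Sort edges by weight, then run Kruskal:
C-H (1): add — endpoints in different components.
E-F (1): add — endpoints in different components.
A-F (3): add — endpoints in different components.
C-E (3): add — endpoints in different components.
A-D (4): add — endpoints in different components.
C-G (4): add — endpoints in different components.
F-G (4): skip — F and G already connected.
A-B (9): add — endpoints in different components.
Non-tree edge F-G has weight 4, equal to the heaviest edge on its tree cycle — swapping gives another MST of the same weight. Not unique.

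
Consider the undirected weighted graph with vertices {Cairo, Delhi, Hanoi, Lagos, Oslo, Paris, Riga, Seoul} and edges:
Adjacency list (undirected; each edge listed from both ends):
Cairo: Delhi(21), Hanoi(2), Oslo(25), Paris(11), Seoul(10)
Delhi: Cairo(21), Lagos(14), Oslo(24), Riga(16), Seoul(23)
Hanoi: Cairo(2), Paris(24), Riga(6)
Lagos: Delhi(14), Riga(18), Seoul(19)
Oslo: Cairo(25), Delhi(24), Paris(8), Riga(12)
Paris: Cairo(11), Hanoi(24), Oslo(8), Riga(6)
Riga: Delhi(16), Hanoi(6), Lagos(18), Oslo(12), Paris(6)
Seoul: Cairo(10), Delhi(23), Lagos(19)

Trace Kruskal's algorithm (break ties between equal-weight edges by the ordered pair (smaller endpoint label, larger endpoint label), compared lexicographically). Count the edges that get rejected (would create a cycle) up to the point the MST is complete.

Sort edges by weight, then run Kruskal:
Cairo Hanoi (2): add — endpoints in different components.
Hanoi Riga (6): add — endpoints in different components.
Paris Riga (6): add — endpoints in different components.
Oslo Paris (8): add — endpoints in different components.
Cairo Seoul (10): add — endpoints in different components.
Cairo Paris (11): skip — Paris and Cairo already connected.
Oslo Riga (12): skip — Riga and Oslo already connected.
Delhi Lagos (14): add — endpoints in different components.
Delhi Riga (16): add — endpoints in different components.
Edges rejected before the tree was complete: 2.

2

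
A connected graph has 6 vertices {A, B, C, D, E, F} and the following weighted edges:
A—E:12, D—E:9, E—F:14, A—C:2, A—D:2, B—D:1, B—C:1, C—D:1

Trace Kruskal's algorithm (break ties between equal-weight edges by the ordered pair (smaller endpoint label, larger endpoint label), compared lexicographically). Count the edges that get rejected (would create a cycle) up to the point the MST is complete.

3

Kruskal's algorithm — process edges by increasing weight (ties by edge label):
B—C (1): add. Components now {A} {B,C} {D} {E} {F}
B—D (1): add. Components now {A} {B,C,D} {E} {F}
C—D (1): skip — C and D already connected.
A—C (2): add. Components now {A,B,C,D} {E} {F}
A—D (2): skip — A and D already connected.
D—E (9): add. Components now {A,B,C,D,E} {F}
A—E (12): skip — A and E already connected.
E—F (14): add. Components now {A,B,C,D,E,F}
Edges rejected before the tree was complete: 3.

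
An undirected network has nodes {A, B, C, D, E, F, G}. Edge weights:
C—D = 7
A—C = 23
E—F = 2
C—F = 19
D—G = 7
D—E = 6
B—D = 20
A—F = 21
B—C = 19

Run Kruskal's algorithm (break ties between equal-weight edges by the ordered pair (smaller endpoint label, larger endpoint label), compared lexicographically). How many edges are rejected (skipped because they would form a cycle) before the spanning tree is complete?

Sort edges by weight, then run Kruskal:
E—F (2): add — endpoints in different components.
D—E (6): add — endpoints in different components.
C—D (7): add — endpoints in different components.
D—G (7): add — endpoints in different components.
B—C (19): add — endpoints in different components.
C—F (19): skip — C and F already connected.
B—D (20): skip — B and D already connected.
A—F (21): add — endpoints in different components.
Edges rejected before the tree was complete: 2.

2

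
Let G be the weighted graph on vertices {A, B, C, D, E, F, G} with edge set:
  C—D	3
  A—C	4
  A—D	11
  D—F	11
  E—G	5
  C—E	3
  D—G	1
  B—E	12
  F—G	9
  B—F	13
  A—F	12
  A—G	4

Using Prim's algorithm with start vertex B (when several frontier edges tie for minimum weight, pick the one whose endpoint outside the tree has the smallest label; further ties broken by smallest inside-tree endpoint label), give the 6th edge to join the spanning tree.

Prim's algorithm from B:
Step 1: frontier [B—E 12, B—F 13] → take B—E (12); add E.
Step 2: frontier [B—F 13, C—E 3, E—G 5] → take C—E (3); add C.
Step 3: frontier [B—F 13, C—D 3, A—C 4, E—G 5] → take C—D (3); add D.
Step 4: frontier [B—F 13, A—C 4, D—G 1, A—D 11, D—F 11, E—G 5] → take D—G (1); add G.
Step 5: frontier [B—F 13, A—C 4, A—D 11, D—F 11, A—G 4, F—G 9] → take A—C (4); add A.
Step 6: frontier [A—F 12, B—F 13, D—F 11, F—G 9] → take F—G (9); add F.
The 6th edge added is F—G.

F-G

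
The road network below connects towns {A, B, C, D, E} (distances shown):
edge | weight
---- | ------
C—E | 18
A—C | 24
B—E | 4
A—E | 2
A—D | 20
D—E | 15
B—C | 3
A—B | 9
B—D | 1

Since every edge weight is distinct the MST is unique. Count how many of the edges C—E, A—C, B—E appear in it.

Kruskal: consider edges lightest-first.
B—D (1): add — endpoints in different components.
A—E (2): add — endpoints in different components.
B—C (3): add — endpoints in different components.
B—E (4): add — endpoints in different components.
MST edge set: {B—D, A—E, B—C, B—E}.
Of the listed edges, {B—E} are in the MST → 1.

1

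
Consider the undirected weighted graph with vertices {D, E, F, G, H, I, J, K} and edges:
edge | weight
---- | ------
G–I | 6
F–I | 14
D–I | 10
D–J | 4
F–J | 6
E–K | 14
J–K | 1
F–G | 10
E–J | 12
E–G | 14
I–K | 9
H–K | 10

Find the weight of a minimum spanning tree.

48

Prim, starting at G.
Step 1: frontier [G–I 6, F–G 10, E–G 14] → take G–I (6); add I.
Step 2: frontier [F–G 10, E–G 14, I–K 9, D–I 10, F–I 14] → take I–K (9); add K.
Step 3: frontier [F–G 10, E–G 14, D–I 10, F–I 14, J–K 1, H–K 10, E–K 14] → take J–K (1); add J.
Step 4: frontier [F–G 10, E–G 14, D–I 10, F–I 14, D–J 4, F–J 6, E–J 12, H–K 10, E–K 14] → take D–J (4); add D.
Step 5: frontier [F–G 10, E–G 14, F–I 14, F–J 6, E–J 12, H–K 10, E–K 14] → take F–J (6); add F.
Step 6: frontier [E–G 14, E–J 12, H–K 10, E–K 14] → take H–K (10); add H.
Step 7: frontier [E–G 14, E–J 12, E–K 14] → take E–J (12); add E.
MST edges: G–I, I–K, J–K, D–J, F–J, H–K, E–J; total weight 6+9+1+4+6+10+12 = 48.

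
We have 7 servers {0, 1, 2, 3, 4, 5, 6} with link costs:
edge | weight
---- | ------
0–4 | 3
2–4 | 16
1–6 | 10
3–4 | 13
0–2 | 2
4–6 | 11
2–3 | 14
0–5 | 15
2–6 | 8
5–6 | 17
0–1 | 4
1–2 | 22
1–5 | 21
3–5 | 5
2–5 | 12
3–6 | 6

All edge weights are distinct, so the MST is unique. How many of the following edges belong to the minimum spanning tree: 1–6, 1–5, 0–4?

Sort edges by weight, then run Kruskal:
0–2 (2): add — endpoints in different components.
0–4 (3): add — endpoints in different components.
0–1 (4): add — endpoints in different components.
3–5 (5): add — endpoints in different components.
3–6 (6): add — endpoints in different components.
2–6 (8): add — endpoints in different components.
MST edge set: {0–2, 0–4, 0–1, 3–5, 3–6, 2–6}.
Of the listed edges, {0–4} are in the MST → 1.

1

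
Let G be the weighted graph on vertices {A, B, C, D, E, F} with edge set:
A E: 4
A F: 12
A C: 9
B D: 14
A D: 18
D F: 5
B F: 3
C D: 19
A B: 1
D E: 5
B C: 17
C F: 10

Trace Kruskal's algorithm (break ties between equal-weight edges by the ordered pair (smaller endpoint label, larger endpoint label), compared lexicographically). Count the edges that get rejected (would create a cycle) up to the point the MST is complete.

1

Kruskal: consider edges lightest-first.
A B (1): add. Components now {A,B} {C} {D} {E} {F}
B F (3): add. Components now {A,B,F} {C} {D} {E}
A E (4): add. Components now {A,B,E,F} {C} {D}
D E (5): add. Components now {A,B,D,E,F} {C}
D F (5): skip — D and F already connected.
A C (9): add. Components now {A,B,C,D,E,F}
Edges rejected before the tree was complete: 1.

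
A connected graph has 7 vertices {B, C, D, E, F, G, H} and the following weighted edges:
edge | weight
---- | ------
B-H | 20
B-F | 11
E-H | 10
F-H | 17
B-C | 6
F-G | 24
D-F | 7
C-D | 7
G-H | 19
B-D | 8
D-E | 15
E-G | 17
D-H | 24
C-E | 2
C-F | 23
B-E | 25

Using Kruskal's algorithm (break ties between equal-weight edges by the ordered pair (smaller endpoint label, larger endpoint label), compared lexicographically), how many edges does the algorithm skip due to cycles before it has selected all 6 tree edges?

Kruskal's algorithm — process edges by increasing weight (ties by edge label):
C-E (2): add. Components now {B} {C,E} {D} {F} {G} {H}
B-C (6): add. Components now {B,C,E} {D} {F} {G} {H}
C-D (7): add. Components now {B,C,D,E} {F} {G} {H}
D-F (7): add. Components now {B,C,D,E,F} {G} {H}
B-D (8): skip — B and D already connected.
E-H (10): add. Components now {B,C,D,E,F,H} {G}
B-F (11): skip — B and F already connected.
D-E (15): skip — D and E already connected.
E-G (17): add. Components now {B,C,D,E,F,G,H}
Edges rejected before the tree was complete: 3.

3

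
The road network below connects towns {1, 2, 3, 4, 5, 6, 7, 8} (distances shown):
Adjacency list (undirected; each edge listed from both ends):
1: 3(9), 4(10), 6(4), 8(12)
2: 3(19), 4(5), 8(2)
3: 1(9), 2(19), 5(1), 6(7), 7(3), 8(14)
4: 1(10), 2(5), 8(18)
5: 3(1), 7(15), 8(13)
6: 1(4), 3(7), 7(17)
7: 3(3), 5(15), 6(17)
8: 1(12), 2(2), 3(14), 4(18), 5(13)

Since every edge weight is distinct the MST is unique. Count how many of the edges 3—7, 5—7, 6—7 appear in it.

Kruskal's algorithm — process edges by increasing weight (ties by edge label):
3—5 (1): add — endpoints in different components.
2—8 (2): add — endpoints in different components.
3—7 (3): add — endpoints in different components.
1—6 (4): add — endpoints in different components.
2—4 (5): add — endpoints in different components.
3—6 (7): add — endpoints in different components.
1—3 (9): skip — 1 and 3 already connected.
1—4 (10): add — endpoints in different components.
MST edge set: {3—5, 2—8, 3—7, 1—6, 2—4, 3—6, 1—4}.
Of the listed edges, {3—7} are in the MST → 1.

1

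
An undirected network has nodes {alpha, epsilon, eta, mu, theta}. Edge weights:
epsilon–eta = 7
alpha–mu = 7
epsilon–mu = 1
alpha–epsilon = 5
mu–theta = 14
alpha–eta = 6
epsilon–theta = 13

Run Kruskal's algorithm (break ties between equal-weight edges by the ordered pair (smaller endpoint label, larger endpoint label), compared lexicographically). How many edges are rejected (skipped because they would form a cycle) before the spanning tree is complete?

2

Kruskal's algorithm — process edges by increasing weight (ties by edge label):
epsilon–mu (1): add. Components now {epsilon,mu} {eta} {alpha} {theta}
alpha–epsilon (5): add. Components now {alpha,epsilon,mu} {eta} {theta}
alpha–eta (6): add. Components now {alpha,epsilon,eta,mu} {theta}
alpha–mu (7): skip — mu and alpha already connected.
epsilon–eta (7): skip — epsilon and eta already connected.
epsilon–theta (13): add. Components now {alpha,epsilon,eta,mu,theta}
Edges rejected before the tree was complete: 2.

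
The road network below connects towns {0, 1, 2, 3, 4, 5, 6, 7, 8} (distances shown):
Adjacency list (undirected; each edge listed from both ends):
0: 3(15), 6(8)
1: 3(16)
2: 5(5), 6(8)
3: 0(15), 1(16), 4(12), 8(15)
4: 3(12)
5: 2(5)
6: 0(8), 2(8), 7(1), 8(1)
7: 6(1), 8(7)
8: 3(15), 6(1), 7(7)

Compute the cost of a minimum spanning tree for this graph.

66

Sort edges by weight, then run Kruskal:
6–7 (1): add — endpoints in different components.
6–8 (1): add — endpoints in different components.
2–5 (5): add — endpoints in different components.
7–8 (7): skip — 7 and 8 already connected.
0–6 (8): add — endpoints in different components.
2–6 (8): add — endpoints in different components.
3–4 (12): add — endpoints in different components.
0–3 (15): add — endpoints in different components.
3–8 (15): skip — 3 and 8 already connected.
1–3 (16): add — endpoints in different components.
MST edges: 6–7, 6–8, 2–5, 0–6, 2–6, 3–4, 0–3, 1–3; total weight 1+1+5+8+8+12+15+16 = 66.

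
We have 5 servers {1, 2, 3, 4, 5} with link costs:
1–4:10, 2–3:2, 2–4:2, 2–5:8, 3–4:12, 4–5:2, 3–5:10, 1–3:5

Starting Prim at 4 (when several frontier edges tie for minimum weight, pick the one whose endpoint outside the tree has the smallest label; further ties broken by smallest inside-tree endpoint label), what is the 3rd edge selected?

Prim's algorithm from 4:
Step 1: cheapest edge leaving the tree is 2–4 (2); add 2.
Step 2: cheapest edge leaving the tree is 2–3 (2); add 3.
Step 3: cheapest edge leaving the tree is 4–5 (2); add 5.
Step 4: cheapest edge leaving the tree is 1–3 (5); add 1.
The 3rd edge added is 4–5.

4-5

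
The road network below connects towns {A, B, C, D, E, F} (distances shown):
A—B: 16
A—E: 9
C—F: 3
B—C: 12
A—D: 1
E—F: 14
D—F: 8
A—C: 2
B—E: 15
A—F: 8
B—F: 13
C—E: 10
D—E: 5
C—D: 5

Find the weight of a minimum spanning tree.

Sort edges by weight, then run Kruskal:
A—D (1): add. Components now {A,D} {B} {C} {E} {F}
A—C (2): add. Components now {A,C,D} {B} {E} {F}
C—F (3): add. Components now {A,C,D,F} {B} {E}
C—D (5): skip — C and D already connected.
D—E (5): add. Components now {A,C,D,E,F} {B}
A—F (8): skip — A and F already connected.
D—F (8): skip — D and F already connected.
A—E (9): skip — A and E already connected.
C—E (10): skip — C and E already connected.
B—C (12): add. Components now {A,B,C,D,E,F}
MST edges: A—D, A—C, C—F, D—E, B—C; total weight 1+2+3+5+12 = 23.

23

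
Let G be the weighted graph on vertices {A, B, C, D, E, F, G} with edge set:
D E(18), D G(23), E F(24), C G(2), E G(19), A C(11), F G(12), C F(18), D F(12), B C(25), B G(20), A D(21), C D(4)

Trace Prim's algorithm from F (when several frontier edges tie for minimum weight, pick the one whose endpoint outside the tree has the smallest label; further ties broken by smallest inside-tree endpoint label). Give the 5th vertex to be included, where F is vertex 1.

Grow the tree from F using Prim:
Step 1: frontier [D F 12, F G 12, C F 18, E F 24] → take D F (12); add D.
Step 2: frontier [C D 4, D E 18, A D 21, D G 23, F G 12, C F 18, E F 24] → take C D (4); add C.
Step 3: frontier [C G 2, A C 11, B C 25, D E 18, A D 21, D G 23, F G 12, E F 24] → take C G (2); add G.
Step 4: frontier [A C 11, B C 25, D E 18, A D 21, E F 24, E G 19, B G 20] → take A C (11); add A.
Step 5: frontier [B C 25, D E 18, E F 24, E G 19, B G 20] → take D E (18); add E.
Step 6: frontier [B C 25, B G 20] → take B G (20); add B.
Vertex order: F, D, C, G, A, E, B. The 5th vertex is A.

A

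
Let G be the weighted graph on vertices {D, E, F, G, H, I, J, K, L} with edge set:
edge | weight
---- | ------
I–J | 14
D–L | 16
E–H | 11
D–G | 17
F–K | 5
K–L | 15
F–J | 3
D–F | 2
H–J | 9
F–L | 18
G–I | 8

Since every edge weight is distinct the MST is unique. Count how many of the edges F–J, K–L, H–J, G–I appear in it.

Kruskal: consider edges lightest-first.
D–F (2): add — endpoints in different components.
F–J (3): add — endpoints in different components.
F–K (5): add — endpoints in different components.
G–I (8): add — endpoints in different components.
H–J (9): add — endpoints in different components.
E–H (11): add — endpoints in different components.
I–J (14): add — endpoints in different components.
K–L (15): add — endpoints in different components.
MST edge set: {D–F, F–J, F–K, G–I, H–J, E–H, I–J, K–L}.
Of the listed edges, {F–J, K–L, H–J, G–I} are in the MST → 4.

4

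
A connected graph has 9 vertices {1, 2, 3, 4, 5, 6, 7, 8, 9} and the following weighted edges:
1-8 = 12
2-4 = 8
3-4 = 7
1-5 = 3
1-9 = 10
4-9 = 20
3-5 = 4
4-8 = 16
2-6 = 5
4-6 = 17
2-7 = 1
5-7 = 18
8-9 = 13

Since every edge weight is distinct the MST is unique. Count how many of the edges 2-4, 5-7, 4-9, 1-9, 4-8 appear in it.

2

Kruskal: consider edges lightest-first.
2-7 (1): add — endpoints in different components.
1-5 (3): add — endpoints in different components.
3-5 (4): add — endpoints in different components.
2-6 (5): add — endpoints in different components.
3-4 (7): add — endpoints in different components.
2-4 (8): add — endpoints in different components.
1-9 (10): add — endpoints in different components.
1-8 (12): add — endpoints in different components.
MST edge set: {2-7, 1-5, 3-5, 2-6, 3-4, 2-4, 1-9, 1-8}.
Of the listed edges, {2-4, 1-9} are in the MST → 2.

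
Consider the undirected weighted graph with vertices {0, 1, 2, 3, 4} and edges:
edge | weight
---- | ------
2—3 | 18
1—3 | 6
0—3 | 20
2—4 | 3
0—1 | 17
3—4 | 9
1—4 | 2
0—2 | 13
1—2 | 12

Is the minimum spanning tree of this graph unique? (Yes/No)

Yes

Sort edges by weight, then run Kruskal:
1—4 (2): add — endpoints in different components.
2—4 (3): add — endpoints in different components.
1—3 (6): add — endpoints in different components.
3—4 (9): skip — 3 and 4 already connected.
1—2 (12): skip — 1 and 2 already connected.
0—2 (13): add — endpoints in different components.
Every non-tree edge has weight strictly greater than the heaviest edge on the tree path between its endpoints, so the MST is unique.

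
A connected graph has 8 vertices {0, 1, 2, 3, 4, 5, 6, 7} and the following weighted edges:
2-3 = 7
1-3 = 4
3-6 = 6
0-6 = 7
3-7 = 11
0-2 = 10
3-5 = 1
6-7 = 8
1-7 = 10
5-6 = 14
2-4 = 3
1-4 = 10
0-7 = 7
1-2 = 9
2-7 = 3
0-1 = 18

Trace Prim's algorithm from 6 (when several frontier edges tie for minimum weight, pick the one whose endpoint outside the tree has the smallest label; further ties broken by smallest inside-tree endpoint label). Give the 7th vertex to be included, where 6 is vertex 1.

4

Prim's algorithm from 6:
Step 1: cheapest edge leaving the tree is 3-6 (6); add 3.
Step 2: cheapest edge leaving the tree is 3-5 (1); add 5.
Step 3: cheapest edge leaving the tree is 1-3 (4); add 1.
Step 4: cheapest edge leaving the tree is 0-6 (7); add 0.
Step 5: cheapest edge leaving the tree is 2-3 (7); add 2.
Step 6: cheapest edge leaving the tree is 2-4 (3); add 4.
Step 7: cheapest edge leaving the tree is 2-7 (3); add 7.
Vertex order: 6, 3, 5, 1, 0, 2, 4, 7. The 7th vertex is 4.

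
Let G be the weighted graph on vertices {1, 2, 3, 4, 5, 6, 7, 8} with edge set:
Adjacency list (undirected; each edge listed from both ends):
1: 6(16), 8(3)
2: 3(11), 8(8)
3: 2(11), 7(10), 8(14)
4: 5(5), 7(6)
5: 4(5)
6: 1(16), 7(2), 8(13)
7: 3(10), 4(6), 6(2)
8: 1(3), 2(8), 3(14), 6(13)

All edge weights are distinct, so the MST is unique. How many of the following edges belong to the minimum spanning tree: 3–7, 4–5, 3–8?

2

Kruskal's algorithm — process edges by increasing weight (ties by edge label):
6–7 (2): add — endpoints in different components.
1–8 (3): add — endpoints in different components.
4–5 (5): add — endpoints in different components.
4–7 (6): add — endpoints in different components.
2–8 (8): add — endpoints in different components.
3–7 (10): add — endpoints in different components.
2–3 (11): add — endpoints in different components.
MST edge set: {6–7, 1–8, 4–5, 4–7, 2–8, 3–7, 2–3}.
Of the listed edges, {3–7, 4–5} are in the MST → 2.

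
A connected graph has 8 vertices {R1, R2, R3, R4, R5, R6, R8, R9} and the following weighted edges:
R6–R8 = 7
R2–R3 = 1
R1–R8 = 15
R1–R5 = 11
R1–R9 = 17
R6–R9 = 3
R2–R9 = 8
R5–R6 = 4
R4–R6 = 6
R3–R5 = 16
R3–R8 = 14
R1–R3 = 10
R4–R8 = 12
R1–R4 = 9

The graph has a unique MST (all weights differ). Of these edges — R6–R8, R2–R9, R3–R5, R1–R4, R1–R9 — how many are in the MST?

3

Kruskal: consider edges lightest-first.
R2–R3 (1): add — endpoints in different components.
R6–R9 (3): add — endpoints in different components.
R5–R6 (4): add — endpoints in different components.
R4–R6 (6): add — endpoints in different components.
R6–R8 (7): add — endpoints in different components.
R2–R9 (8): add — endpoints in different components.
R1–R4 (9): add — endpoints in different components.
MST edge set: {R2–R3, R6–R9, R5–R6, R4–R6, R6–R8, R2–R9, R1–R4}.
Of the listed edges, {R6–R8, R2–R9, R1–R4} are in the MST → 3.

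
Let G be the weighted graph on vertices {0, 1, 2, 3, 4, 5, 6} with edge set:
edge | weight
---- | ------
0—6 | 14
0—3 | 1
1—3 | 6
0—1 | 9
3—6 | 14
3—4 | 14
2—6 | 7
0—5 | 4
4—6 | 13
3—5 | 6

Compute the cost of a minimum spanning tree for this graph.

45

Kruskal: consider edges lightest-first.
0—3 (1): add — endpoints in different components.
0—5 (4): add — endpoints in different components.
1—3 (6): add — endpoints in different components.
3—5 (6): skip — 3 and 5 already connected.
2—6 (7): add — endpoints in different components.
0—1 (9): skip — 0 and 1 already connected.
4—6 (13): add — endpoints in different components.
0—6 (14): add — endpoints in different components.
MST edges: 0—3, 0—5, 1—3, 2—6, 4—6, 0—6; total weight 1+4+6+7+13+14 = 45.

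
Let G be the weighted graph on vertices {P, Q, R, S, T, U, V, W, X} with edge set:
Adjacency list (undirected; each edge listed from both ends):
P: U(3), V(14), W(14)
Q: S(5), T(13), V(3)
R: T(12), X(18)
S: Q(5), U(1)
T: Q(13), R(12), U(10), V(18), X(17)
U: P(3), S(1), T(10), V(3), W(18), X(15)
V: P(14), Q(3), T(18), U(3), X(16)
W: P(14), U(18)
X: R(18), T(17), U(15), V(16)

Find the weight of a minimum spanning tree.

Prim's algorithm from R:
Step 1: cheapest edge leaving the tree is R–T (12); add T.
Step 2: cheapest edge leaving the tree is T–U (10); add U.
Step 3: cheapest edge leaving the tree is S–U (1); add S.
Step 4: cheapest edge leaving the tree is P–U (3); add P.
Step 5: cheapest edge leaving the tree is U–V (3); add V.
Step 6: cheapest edge leaving the tree is Q–V (3); add Q.
Step 7: cheapest edge leaving the tree is P–W (14); add W.
Step 8: cheapest edge leaving the tree is U–X (15); add X.
MST edges: R–T, T–U, S–U, P–U, U–V, Q–V, P–W, U–X; total weight 12+10+1+3+3+3+14+15 = 61.

61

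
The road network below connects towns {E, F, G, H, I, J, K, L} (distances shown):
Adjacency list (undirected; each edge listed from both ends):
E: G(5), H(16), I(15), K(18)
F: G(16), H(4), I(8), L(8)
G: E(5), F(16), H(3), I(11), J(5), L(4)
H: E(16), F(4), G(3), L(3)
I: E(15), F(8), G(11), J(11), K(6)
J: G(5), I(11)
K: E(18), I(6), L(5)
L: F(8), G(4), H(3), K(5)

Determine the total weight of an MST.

31

Prim, starting at L.
Step 1: cheapest edge leaving the tree is H-L (3); add H.
Step 2: cheapest edge leaving the tree is G-H (3); add G.
Step 3: cheapest edge leaving the tree is F-H (4); add F.
Step 4: cheapest edge leaving the tree is E-G (5); add E.
Step 5: cheapest edge leaving the tree is G-J (5); add J.
Step 6: cheapest edge leaving the tree is K-L (5); add K.
Step 7: cheapest edge leaving the tree is I-K (6); add I.
MST edges: H-L, G-H, F-H, E-G, G-J, K-L, I-K; total weight 3+3+4+5+5+5+6 = 31.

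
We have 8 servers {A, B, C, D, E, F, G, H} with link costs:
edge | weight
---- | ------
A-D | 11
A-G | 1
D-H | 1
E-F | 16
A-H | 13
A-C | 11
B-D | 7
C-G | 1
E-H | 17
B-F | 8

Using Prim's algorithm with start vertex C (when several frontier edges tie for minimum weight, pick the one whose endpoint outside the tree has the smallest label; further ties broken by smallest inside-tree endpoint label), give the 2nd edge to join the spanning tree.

Prim, starting at C.
Step 1: cheapest edge leaving the tree is C-G (1); add G.
Step 2: cheapest edge leaving the tree is A-G (1); add A.
Step 3: cheapest edge leaving the tree is A-D (11); add D.
Step 4: cheapest edge leaving the tree is D-H (1); add H.
Step 5: cheapest edge leaving the tree is B-D (7); add B.
Step 6: cheapest edge leaving the tree is B-F (8); add F.
Step 7: cheapest edge leaving the tree is E-F (16); add E.
The 2nd edge added is A-G.

A-G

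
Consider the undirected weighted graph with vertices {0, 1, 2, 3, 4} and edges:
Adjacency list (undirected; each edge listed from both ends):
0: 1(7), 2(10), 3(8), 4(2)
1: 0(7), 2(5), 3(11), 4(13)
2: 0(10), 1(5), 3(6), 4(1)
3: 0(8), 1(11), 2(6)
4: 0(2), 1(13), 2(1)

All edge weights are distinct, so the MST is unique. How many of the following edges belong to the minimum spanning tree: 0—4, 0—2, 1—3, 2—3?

Kruskal's algorithm — process edges by increasing weight (ties by edge label):
2—4 (1): add. Components now {0} {1} {2,4} {3}
0—4 (2): add. Components now {0,2,4} {1} {3}
1—2 (5): add. Components now {0,1,2,4} {3}
2—3 (6): add. Components now {0,1,2,3,4}
MST edge set: {2—4, 0—4, 1—2, 2—3}.
Of the listed edges, {0—4, 2—3} are in the MST → 2.

2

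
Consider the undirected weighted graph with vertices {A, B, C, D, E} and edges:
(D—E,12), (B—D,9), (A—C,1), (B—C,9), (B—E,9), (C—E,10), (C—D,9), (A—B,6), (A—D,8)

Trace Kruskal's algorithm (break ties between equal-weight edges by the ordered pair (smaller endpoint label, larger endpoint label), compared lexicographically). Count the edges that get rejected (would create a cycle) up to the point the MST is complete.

2

Kruskal's algorithm — process edges by increasing weight (ties by edge label):
A—C (1): add. Components now {A,C} {B} {D} {E}
A—B (6): add. Components now {A,B,C} {D} {E}
A—D (8): add. Components now {A,B,C,D} {E}
B—C (9): skip — B and C already connected.
B—D (9): skip — B and D already connected.
B—E (9): add. Components now {A,B,C,D,E}
Edges rejected before the tree was complete: 2.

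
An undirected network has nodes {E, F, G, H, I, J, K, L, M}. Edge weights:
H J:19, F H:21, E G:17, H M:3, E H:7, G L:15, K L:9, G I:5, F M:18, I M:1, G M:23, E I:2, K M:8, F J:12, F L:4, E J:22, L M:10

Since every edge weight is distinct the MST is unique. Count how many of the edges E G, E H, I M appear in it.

Kruskal's algorithm — process edges by increasing weight (ties by edge label):
I M (1): add — endpoints in different components.
E I (2): add — endpoints in different components.
H M (3): add — endpoints in different components.
F L (4): add — endpoints in different components.
G I (5): add — endpoints in different components.
E H (7): skip — E and H already connected.
K M (8): add — endpoints in different components.
K L (9): add — endpoints in different components.
L M (10): skip — L and M already connected.
F J (12): add — endpoints in different components.
MST edge set: {I M, E I, H M, F L, G I, K M, K L, F J}.
Of the listed edges, {I M} are in the MST → 1.

1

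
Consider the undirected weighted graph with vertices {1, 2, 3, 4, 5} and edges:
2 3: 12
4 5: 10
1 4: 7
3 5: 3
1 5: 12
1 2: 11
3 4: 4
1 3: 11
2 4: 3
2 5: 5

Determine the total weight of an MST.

Kruskal: consider edges lightest-first.
2 4 (3): add. Components now {1} {2,4} {3} {5}
3 5 (3): add. Components now {1} {2,4} {3,5}
3 4 (4): add. Components now {1} {2,3,4,5}
2 5 (5): skip — 2 and 5 already connected.
1 4 (7): add. Components now {1,2,3,4,5}
MST edges: 2 4, 3 5, 3 4, 1 4; total weight 3+3+4+7 = 17.

17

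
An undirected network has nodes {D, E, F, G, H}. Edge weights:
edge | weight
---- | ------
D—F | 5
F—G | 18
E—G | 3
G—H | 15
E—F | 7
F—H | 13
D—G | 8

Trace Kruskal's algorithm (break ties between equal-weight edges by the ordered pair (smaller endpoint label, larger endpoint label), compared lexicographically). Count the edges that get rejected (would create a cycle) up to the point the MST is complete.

1

Sort edges by weight, then run Kruskal:
E—G (3): add — endpoints in different components.
D—F (5): add — endpoints in different components.
E—F (7): add — endpoints in different components.
D—G (8): skip — D and G already connected.
F—H (13): add — endpoints in different components.
Edges rejected before the tree was complete: 1.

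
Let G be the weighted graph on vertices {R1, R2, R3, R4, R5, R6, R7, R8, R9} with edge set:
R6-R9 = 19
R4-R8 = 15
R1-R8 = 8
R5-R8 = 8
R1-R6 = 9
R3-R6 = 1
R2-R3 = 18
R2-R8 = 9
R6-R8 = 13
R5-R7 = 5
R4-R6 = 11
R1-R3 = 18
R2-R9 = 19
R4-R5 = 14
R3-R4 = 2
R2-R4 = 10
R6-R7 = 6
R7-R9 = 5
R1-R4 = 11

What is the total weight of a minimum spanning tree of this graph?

Prim's algorithm from R4:
Step 1: cheapest edge leaving the tree is R3-R4 (2); add R3.
Step 2: cheapest edge leaving the tree is R3-R6 (1); add R6.
Step 3: cheapest edge leaving the tree is R6-R7 (6); add R7.
Step 4: cheapest edge leaving the tree is R5-R7 (5); add R5.
Step 5: cheapest edge leaving the tree is R7-R9 (5); add R9.
Step 6: cheapest edge leaving the tree is R5-R8 (8); add R8.
Step 7: cheapest edge leaving the tree is R1-R8 (8); add R1.
Step 8: cheapest edge leaving the tree is R2-R8 (9); add R2.
MST edges: R3-R4, R3-R6, R6-R7, R5-R7, R7-R9, R5-R8, R1-R8, R2-R8; total weight 2+1+6+5+5+8+8+9 = 44.

44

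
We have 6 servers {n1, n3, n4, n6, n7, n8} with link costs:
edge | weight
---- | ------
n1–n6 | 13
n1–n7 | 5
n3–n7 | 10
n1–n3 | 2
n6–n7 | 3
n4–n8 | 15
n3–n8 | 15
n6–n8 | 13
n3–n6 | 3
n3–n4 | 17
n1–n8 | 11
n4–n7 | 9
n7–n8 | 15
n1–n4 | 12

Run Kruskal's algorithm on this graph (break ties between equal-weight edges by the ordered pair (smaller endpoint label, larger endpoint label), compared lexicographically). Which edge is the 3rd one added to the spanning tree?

Kruskal: consider edges lightest-first.
n1–n3 (2): add — endpoints in different components.
n3–n6 (3): add — endpoints in different components.
n6–n7 (3): add — endpoints in different components.
n1–n7 (5): skip — n7 and n1 already connected.
n4–n7 (9): add — endpoints in different components.
n3–n7 (10): skip — n3 and n7 already connected.
n1–n8 (11): add — endpoints in different components.
The 3rd edge added is n6–n7.

n6-n7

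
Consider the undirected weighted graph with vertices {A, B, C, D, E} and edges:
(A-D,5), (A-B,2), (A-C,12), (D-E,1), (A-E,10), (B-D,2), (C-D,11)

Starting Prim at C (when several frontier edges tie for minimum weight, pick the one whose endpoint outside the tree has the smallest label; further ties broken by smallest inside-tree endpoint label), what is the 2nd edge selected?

D-E

Prim's algorithm from C:
Step 1: frontier [C-D 11, A-C 12] → take C-D (11); add D.
Step 2: frontier [A-C 12, D-E 1, B-D 2, A-D 5] → take D-E (1); add E.
Step 3: frontier [A-C 12, B-D 2, A-D 5, A-E 10] → take B-D (2); add B.
Step 4: frontier [A-B 2, A-C 12, A-D 5, A-E 10] → take A-B (2); add A.
The 2nd edge added is D-E.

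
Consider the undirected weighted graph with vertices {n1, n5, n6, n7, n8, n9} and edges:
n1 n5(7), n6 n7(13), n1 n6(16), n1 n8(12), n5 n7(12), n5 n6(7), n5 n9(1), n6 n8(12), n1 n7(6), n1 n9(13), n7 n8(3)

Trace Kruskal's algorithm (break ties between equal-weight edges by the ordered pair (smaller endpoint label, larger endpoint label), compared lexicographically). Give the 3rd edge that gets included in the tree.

n1-n7

Sort edges by weight, then run Kruskal:
n5 n9 (1): add. Components now {n5,n9} {n8} {n1} {n7} {n6}
n7 n8 (3): add. Components now {n5,n9} {n7,n8} {n1} {n6}
n1 n7 (6): add. Components now {n5,n9} {n1,n7,n8} {n6}
n1 n5 (7): add. Components now {n1,n5,n7,n8,n9} {n6}
n5 n6 (7): add. Components now {n1,n5,n6,n7,n8,n9}
The 3rd edge added is n1 n7.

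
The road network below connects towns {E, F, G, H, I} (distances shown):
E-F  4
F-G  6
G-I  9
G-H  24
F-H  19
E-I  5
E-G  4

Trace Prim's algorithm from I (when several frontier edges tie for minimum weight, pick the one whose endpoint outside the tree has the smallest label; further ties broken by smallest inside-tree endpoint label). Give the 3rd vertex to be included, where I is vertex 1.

F

Prim's algorithm from I:
Step 1: frontier [E-I 5, G-I 9] → take E-I (5); add E.
Step 2: frontier [E-F 4, E-G 4, G-I 9] → take E-F (4); add F.
Step 3: frontier [E-G 4, F-G 6, F-H 19, G-I 9] → take E-G (4); add G.
Step 4: frontier [F-H 19, G-H 24] → take F-H (19); add H.
Vertex order: I, E, F, G, H. The 3rd vertex is F.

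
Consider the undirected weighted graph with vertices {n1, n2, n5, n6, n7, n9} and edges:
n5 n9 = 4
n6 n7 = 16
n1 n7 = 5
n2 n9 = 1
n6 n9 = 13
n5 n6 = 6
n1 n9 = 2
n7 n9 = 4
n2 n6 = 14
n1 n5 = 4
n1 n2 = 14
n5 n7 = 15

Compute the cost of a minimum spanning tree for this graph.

Prim, starting at n7.
Step 1: cheapest edge leaving the tree is n7 n9 (4); add n9.
Step 2: cheapest edge leaving the tree is n2 n9 (1); add n2.
Step 3: cheapest edge leaving the tree is n1 n9 (2); add n1.
Step 4: cheapest edge leaving the tree is n1 n5 (4); add n5.
Step 5: cheapest edge leaving the tree is n5 n6 (6); add n6.
MST edges: n7 n9, n2 n9, n1 n9, n1 n5, n5 n6; total weight 4+1+2+4+6 = 17.

17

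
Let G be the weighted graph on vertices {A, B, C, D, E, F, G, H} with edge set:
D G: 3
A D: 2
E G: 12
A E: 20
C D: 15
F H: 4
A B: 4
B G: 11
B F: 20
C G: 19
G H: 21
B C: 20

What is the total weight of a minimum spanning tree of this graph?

Prim's algorithm from B:
Step 1: frontier [A B 4, B G 11, B C 20, B F 20] → take A B (4); add A.
Step 2: frontier [A D 2, A E 20, B G 11, B C 20, B F 20] → take A D (2); add D.
Step 3: frontier [A E 20, B G 11, B C 20, B F 20, D G 3, C D 15] → take D G (3); add G.
Step 4: frontier [A E 20, B C 20, B F 20, C D 15, E G 12, C G 19, G H 21] → take E G (12); add E.
Step 5: frontier [B C 20, B F 20, C D 15, C G 19, G H 21] → take C D (15); add C.
Step 6: frontier [B F 20, G H 21] → take B F (20); add F.
Step 7: frontier [F H 4, G H 21] → take F H (4); add H.
MST edges: A B, A D, D G, E G, C D, B F, F H; total weight 4+2+3+12+15+20+4 = 60.

60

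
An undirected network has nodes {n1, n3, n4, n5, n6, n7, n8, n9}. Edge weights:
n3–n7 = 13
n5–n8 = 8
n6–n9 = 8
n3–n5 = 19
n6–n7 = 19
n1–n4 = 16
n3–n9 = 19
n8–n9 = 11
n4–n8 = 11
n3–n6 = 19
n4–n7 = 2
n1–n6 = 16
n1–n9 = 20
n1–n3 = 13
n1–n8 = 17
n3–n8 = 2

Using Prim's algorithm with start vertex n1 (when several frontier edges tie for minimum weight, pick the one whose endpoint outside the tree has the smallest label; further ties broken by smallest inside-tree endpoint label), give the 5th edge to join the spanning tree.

Prim, starting at n1.
Step 1: cheapest edge leaving the tree is n1–n3 (13); add n3.
Step 2: cheapest edge leaving the tree is n3–n8 (2); add n8.
Step 3: cheapest edge leaving the tree is n5–n8 (8); add n5.
Step 4: cheapest edge leaving the tree is n4–n8 (11); add n4.
Step 5: cheapest edge leaving the tree is n4–n7 (2); add n7.
Step 6: cheapest edge leaving the tree is n8–n9 (11); add n9.
Step 7: cheapest edge leaving the tree is n6–n9 (8); add n6.
The 5th edge added is n4–n7.

n4-n7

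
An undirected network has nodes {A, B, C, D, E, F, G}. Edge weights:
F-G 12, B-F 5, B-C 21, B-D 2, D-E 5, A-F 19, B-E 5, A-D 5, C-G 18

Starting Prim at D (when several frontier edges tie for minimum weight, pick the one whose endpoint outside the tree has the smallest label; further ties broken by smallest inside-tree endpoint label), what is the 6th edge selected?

C-G

Grow the tree from D using Prim:
Step 1: cheapest edge leaving the tree is B-D (2); add B.
Step 2: cheapest edge leaving the tree is A-D (5); add A.
Step 3: cheapest edge leaving the tree is B-E (5); add E.
Step 4: cheapest edge leaving the tree is B-F (5); add F.
Step 5: cheapest edge leaving the tree is F-G (12); add G.
Step 6: cheapest edge leaving the tree is C-G (18); add C.
The 6th edge added is C-G.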